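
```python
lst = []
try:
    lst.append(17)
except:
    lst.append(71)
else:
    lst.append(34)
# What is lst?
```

Step-by-step execution trace:
1. try: `lst.append(17)` → lst = [17]. No exception raised.
2. `except` is skipped.
3. `else` runs (try completed without exception): `lst.append(34)` → lst = [17, 34].
Result: [17, 34]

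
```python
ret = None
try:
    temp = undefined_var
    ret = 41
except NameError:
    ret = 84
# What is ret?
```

Step-by-step execution trace:
1. `temp = undefined_var` raises NameError.
2. `ret = 41` is not reached.
3. `except NameError` matches → ret = 84.
Result: 84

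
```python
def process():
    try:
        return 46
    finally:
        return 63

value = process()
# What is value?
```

Step-by-step execution trace:
1. `process()` enters try: `return 46` sets pending return value 46.
2. Before returning, `finally: return 63` runs and overrides the pending return.
3. process() returns 63 → value = 63.
Result: 63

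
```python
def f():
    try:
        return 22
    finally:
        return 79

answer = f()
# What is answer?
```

Step-by-step execution trace:
1. `f()` enters try: `return 22` sets pending return value 22.
2. Before returning, `finally: return 79` runs and overrides the pending return.
3. f() returns 79 → answer = 79.
Result: 79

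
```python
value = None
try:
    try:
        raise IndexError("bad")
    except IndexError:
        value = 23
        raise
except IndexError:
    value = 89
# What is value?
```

Step-by-step execution trace:
1. Inner try: `raise IndexError("bad")` raises IndexError.
2. Inner `except IndexError` matches → value = 23.
3. bare `raise` re-raises the same IndexError.
4. Outer `except IndexError` matches → value = 89.
Result: 89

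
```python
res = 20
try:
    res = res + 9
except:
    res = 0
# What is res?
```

Step-by-step execution trace:
1. res starts at 20.
2. try: `res = res + 9` → res = 29. No exception raised.
3. `except` is skipped.
Result: 29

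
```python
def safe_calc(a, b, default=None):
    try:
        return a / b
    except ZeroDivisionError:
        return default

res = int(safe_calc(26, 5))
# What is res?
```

Step-by-step execution trace:
1. `safe_calc(26, 5)` enters try: `return 26 / 5` → returns 5.2. No exception raised.
2. `except ZeroDivisionError` is skipped.
3. `int(5.2)` → 5 → res = 5.
Result: 5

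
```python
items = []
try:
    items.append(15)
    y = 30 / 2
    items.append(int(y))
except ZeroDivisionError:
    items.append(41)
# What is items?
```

Step-by-step execution trace:
1. try: `items.append(15)` → items = [15].
2. `y = 30 / 2` → y = 15.0. No exception raised.
3. `items.append(int(y))` → items = [15, 15].
4. `except ZeroDivisionError` is skipped (no exception was raised).
Result: [15, 15]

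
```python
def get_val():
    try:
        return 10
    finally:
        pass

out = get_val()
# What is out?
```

Step-by-step execution trace:
1. `get_val()` enters try: `return 10` sets pending return value 10.
2. Before returning, `finally: pass` runs (no effect).
3. get_val() returns 10 → out = 10.
Result: 10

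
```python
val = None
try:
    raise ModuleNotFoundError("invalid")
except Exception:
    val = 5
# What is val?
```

Step-by-step execution trace:
1. `raise ModuleNotFoundError(...)` raises ModuleNotFoundError.
2. `except Exception` matches (ModuleNotFoundError is a subclass of Exception) → val = 5.
Result: 5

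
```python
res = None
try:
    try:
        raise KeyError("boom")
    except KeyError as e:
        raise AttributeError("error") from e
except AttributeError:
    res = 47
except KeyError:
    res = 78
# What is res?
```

Step-by-step execution trace:
1. Inner try raises KeyError; inner `except KeyError as e` catches it.
2. `raise AttributeError(...) from e` raises AttributeError (KeyError is attached as __cause__, but only AttributeError is active).
3. Outer `except AttributeError` matches → res = 47.
4. `except KeyError` is not reached.
Result: 47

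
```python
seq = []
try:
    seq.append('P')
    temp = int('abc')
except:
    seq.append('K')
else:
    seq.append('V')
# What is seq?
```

Step-by-step execution trace:
1. try: `seq.append('P')` → seq = ['P'].
2. `temp = int('abc')` raises ValueError.
3. bare `except` matches → `seq.append('K')` → seq = ['P', 'K'].
4. `else` is skipped (an exception was raised).
Result: ['P', 'K']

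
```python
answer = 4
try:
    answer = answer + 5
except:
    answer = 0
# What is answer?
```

Step-by-step execution trace:
1. answer starts at 4.
2. try: `answer = answer + 5` → answer = 9. No exception raised.
3. `except` is skipped.
Result: 9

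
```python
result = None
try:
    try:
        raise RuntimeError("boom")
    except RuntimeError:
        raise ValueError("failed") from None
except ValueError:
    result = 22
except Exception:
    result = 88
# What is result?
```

Step-by-step execution trace:
1. Inner try raises RuntimeError; inner `except RuntimeError` catches it.
2. `raise ValueError(...) from None` raises ValueError (from None suppresses __context__, but the active exception is still ValueError).
3. Outer `except ValueError` matches → result = 22.
4. `except Exception` is not reached.
Result: 22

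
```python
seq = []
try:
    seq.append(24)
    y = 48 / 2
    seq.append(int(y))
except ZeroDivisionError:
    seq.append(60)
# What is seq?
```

Step-by-step execution trace:
1. try: `seq.append(24)` → seq = [24].
2. `y = 48 / 2` → y = 24.0. No exception raised.
3. `seq.append(int(y))` → seq = [24, 24].
4. `except ZeroDivisionError` is skipped (no exception was raised).
Result: [24, 24]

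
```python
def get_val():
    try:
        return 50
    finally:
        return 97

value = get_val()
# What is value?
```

Step-by-step execution trace:
1. `get_val()` enters try: `return 50` sets pending return value 50.
2. Before returning, `finally: return 97` runs and overrides the pending return.
3. get_val() returns 97 → value = 97.
Result: 97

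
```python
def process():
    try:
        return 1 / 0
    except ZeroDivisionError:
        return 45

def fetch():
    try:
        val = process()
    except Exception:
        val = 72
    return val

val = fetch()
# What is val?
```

Step-by-step execution trace:
1. `fetch()` calls `process()`.
2. In process: `1 / 0` raises ZeroDivisionError; `except ZeroDivisionError` catches it → returns 45.
3. In fetch: `val = process()` → val = 45. No exception reaches fetch.
4. `except Exception` is skipped; fetch returns 45.
5. val = 45.
Result: 45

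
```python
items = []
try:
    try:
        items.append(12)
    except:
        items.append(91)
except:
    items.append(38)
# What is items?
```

Step-by-step execution trace:
1. Inner try: `items.append(12)` → items = [12]. No exception raised.
2. Inner `except` is skipped.
3. Inner try completes normally; outer `except` is skipped.
Result: [12]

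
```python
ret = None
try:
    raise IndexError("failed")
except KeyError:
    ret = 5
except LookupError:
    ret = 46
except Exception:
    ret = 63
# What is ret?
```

Step-by-step execution trace:
1. `raise IndexError(...)` raises IndexError.
2. `except KeyError` does not match (IndexError is not a subclass of KeyError); skipped.
3. `except LookupError` matches (IndexError is a subclass of LookupError) → ret = 46.
4. `except Exception` is not reached.
Result: 46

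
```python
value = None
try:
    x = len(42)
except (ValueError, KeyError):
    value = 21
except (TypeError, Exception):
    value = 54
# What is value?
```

Step-by-step execution trace:
1. `x = len(42)` raises TypeError.
2. `except (ValueError, KeyError)` does not match TypeError; skipped.
3. `except (TypeError, Exception)` matches (TypeError is in the tuple) → value = 54.
Result: 54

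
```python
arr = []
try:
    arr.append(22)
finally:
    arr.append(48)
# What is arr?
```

Step-by-step execution trace:
1. try: `arr.append(22)` → arr = [22].
2. The try body completes without raising.
3. finally always runs: `arr.append(48)` → arr = [22, 48].
Result: [22, 48]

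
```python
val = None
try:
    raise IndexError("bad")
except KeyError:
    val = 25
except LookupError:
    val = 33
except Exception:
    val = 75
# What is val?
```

Step-by-step execution trace:
1. `raise IndexError(...)` raises IndexError.
2. `except KeyError` does not match (IndexError is not a subclass of KeyError); skipped.
3. `except LookupError` matches (IndexError is a subclass of LookupError) → val = 33.
4. `except Exception` is not reached.
Result: 33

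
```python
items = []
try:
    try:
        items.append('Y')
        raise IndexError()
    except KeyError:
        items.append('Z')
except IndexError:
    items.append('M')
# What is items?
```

Step-by-step execution trace:
1. Inner try: `items.append('Y')` → items = ['Y'].
2. `raise IndexError()` raises IndexError.
3. Inner `except KeyError` does not match IndexError; exception propagates to outer try.
4. Outer `except IndexError` matches → `items.append('M')` → items = ['Y', 'M'].
Result: ['Y', 'M']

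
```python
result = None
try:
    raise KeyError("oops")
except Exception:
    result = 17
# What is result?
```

Step-by-step execution trace:
1. `raise KeyError(...)` raises KeyError.
2. `except Exception` matches (KeyError is a subclass of Exception) → result = 17.
Result: 17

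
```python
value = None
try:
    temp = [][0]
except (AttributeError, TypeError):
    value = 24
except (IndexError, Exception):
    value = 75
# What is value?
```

Step-by-step execution trace:
1. `temp = [][0]` raises IndexError.
2. `except (AttributeError, TypeError)` does not match IndexError; skipped.
3. `except (IndexError, Exception)` matches (IndexError is in the tuple) → value = 75.
Result: 75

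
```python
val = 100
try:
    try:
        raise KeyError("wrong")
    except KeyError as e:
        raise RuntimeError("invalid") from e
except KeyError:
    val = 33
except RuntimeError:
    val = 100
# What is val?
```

Step-by-step execution trace:
1. Inner try raises KeyError; inner `except KeyError as e` catches it.
2. `raise RuntimeError(...) from e` raises RuntimeError (KeyError is attached as __cause__, but only RuntimeError is active).
3. Outer `except KeyError` does not match RuntimeError; skipped.
4. Outer `except RuntimeError` matches → val = 100.
Result: 100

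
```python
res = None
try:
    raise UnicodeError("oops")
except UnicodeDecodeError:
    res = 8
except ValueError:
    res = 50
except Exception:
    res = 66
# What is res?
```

Step-by-step execution trace:
1. `raise UnicodeError(...)` raises UnicodeError.
2. `except UnicodeDecodeError` does not match (UnicodeError is not a subclass of UnicodeDecodeError); skipped.
3. `except ValueError` matches (UnicodeError is a subclass of ValueError) → res = 50.
4. `except Exception` is not reached.
Result: 50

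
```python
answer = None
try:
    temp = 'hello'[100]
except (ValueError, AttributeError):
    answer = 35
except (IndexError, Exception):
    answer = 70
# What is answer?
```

Step-by-step execution trace:
1. `temp = 'hello'[100]` raises IndexError.
2. `except (ValueError, AttributeError)` does not match IndexError; skipped.
3. `except (IndexError, Exception)` matches (IndexError is in the tuple) → answer = 70.
Result: 70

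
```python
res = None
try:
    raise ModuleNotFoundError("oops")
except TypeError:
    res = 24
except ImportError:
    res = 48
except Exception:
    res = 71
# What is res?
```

Step-by-step execution trace:
1. `raise ModuleNotFoundError(...)` raises ModuleNotFoundError.
2. `except TypeError` does not match (ModuleNotFoundError is not a subclass of TypeError); skipped.
3. `except ImportError` matches (ModuleNotFoundError is a subclass of ImportError) → res = 48.
4. `except Exception` is not reached.
Result: 48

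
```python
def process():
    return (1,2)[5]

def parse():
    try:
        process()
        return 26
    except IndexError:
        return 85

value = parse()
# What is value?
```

Step-by-step execution trace:
1. `parse()` calls `process()`.
2. `process()` evaluates `(1,2)[5]`, which raises IndexError; it propagates to the caller.
3. `return 26` is not reached.
4. `except IndexError` in parse matches → returns 85.
5. value = 85.
Result: 85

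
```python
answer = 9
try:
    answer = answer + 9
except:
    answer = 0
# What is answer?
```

Step-by-step execution trace:
1. answer starts at 9.
2. try: `answer = answer + 9` → answer = 18. No exception raised.
3. `except` is skipped.
Result: 18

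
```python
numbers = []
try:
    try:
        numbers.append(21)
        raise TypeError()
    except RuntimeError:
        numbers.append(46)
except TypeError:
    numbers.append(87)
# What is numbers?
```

Step-by-step execution trace:
1. Inner try: `numbers.append(21)` → numbers = [21].
2. `raise TypeError()` raises TypeError.
3. Inner `except RuntimeError` does not match TypeError; exception propagates to outer try.
4. Outer `except TypeError` matches → `numbers.append(87)` → numbers = [21, 87].
Result: [21, 87]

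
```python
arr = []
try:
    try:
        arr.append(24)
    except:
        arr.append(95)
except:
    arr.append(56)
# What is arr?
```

Step-by-step execution trace:
1. Inner try: `arr.append(24)` → arr = [24]. No exception raised.
2. Inner `except` is skipped.
3. Inner try completes normally; outer `except` is skipped.
Result: [24]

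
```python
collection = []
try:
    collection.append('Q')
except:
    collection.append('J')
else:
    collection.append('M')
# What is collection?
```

Step-by-step execution trace:
1. try: `collection.append('Q')` → collection = ['Q']. No exception raised.
2. `except` is skipped.
3. `else` runs (try completed without exception): `collection.append('M')` → collection = ['Q', 'M'].
Result: ['Q', 'M']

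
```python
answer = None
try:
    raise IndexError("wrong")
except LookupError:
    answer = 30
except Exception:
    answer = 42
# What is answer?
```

Step-by-step execution trace:
1. `raise IndexError(...)` raises IndexError.
2. `except LookupError` matches (IndexError is a subclass of LookupError) → answer = 30.
3. `except Exception` is not reached.
Result: 30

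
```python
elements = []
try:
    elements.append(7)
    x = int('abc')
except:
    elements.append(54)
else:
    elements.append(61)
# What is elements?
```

Step-by-step execution trace:
1. try: `elements.append(7)` → elements = [7].
2. `x = int('abc')` raises ValueError.
3. bare `except` matches → `elements.append(54)` → elements = [7, 54].
4. `else` is skipped (an exception was raised).
Result: [7, 54]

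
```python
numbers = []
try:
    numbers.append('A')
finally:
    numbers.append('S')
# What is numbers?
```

Step-by-step execution trace:
1. try: `numbers.append('A')` → numbers = ['A'].
2. The try body completes without raising.
3. finally always runs: `numbers.append('S')` → numbers = ['A', 'S'].
Result: ['A', 'S']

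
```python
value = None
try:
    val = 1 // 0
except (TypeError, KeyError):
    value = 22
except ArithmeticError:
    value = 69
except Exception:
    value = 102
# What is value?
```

Step-by-step execution trace:
1. `val = 1 // 0` raises ZeroDivisionError.
2. `except (TypeError, KeyError)` does not match ZeroDivisionError; skipped.
3. `except ArithmeticError` matches (ZeroDivisionError is a subclass of ArithmeticError) → value = 69.
4. `except Exception` is not reached.
Result: 69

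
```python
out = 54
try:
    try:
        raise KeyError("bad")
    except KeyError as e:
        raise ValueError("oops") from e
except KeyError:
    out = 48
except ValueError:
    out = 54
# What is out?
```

Step-by-step execution trace:
1. Inner try raises KeyError; inner `except KeyError as e` catches it.
2. `raise ValueError(...) from e` raises ValueError (KeyError is attached as __cause__, but only ValueError is active).
3. Outer `except KeyError` does not match ValueError; skipped.
4. Outer `except ValueError` matches → out = 54.
Result: 54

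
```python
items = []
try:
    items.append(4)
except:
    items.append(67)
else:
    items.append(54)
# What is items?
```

Step-by-step execution trace:
1. try: `items.append(4)` → items = [4]. No exception raised.
2. `except` is skipped.
3. `else` runs (try completed without exception): `items.append(54)` → items = [4, 54].
Result: [4, 54]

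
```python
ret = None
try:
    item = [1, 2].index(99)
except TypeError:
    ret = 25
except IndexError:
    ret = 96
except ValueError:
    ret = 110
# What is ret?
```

Step-by-step execution trace:
1. `item = [1, 2].index(99)` raises ValueError.
2. `except TypeError` does not match ValueError; skipped.
3. `except IndexError` does not match ValueError; skipped.
4. `except ValueError` matches → ret = 110.
Result: 110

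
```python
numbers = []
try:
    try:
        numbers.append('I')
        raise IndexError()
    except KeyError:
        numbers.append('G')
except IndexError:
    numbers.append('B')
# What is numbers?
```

Step-by-step execution trace:
1. Inner try: `numbers.append('I')` → numbers = ['I'].
2. `raise IndexError()` raises IndexError.
3. Inner `except KeyError` does not match IndexError; exception propagates to outer try.
4. Outer `except IndexError` matches → `numbers.append('B')` → numbers = ['I', 'B'].
Result: ['I', 'B']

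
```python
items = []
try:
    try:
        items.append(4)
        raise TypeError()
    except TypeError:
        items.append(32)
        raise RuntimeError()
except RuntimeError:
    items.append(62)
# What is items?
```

Step-by-step execution trace:
1. Inner try: `items.append(4)` → items = [4].
2. `raise TypeError()` raises TypeError.
3. Inner `except TypeError` matches → `items.append(32)` → items = [4, 32].
4. `raise RuntimeError()` raises RuntimeError; propagates to outer try.
5. Outer `except RuntimeError` matches → `items.append(62)` → items = [4, 32, 62].
Result: [4, 32, 62]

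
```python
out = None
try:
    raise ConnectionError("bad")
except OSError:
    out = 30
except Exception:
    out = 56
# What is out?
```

Step-by-step execution trace:
1. `raise ConnectionError(...)` raises ConnectionError.
2. `except OSError` matches (ConnectionError is a subclass of OSError) → out = 30.
3. `except Exception` is not reached.
Result: 30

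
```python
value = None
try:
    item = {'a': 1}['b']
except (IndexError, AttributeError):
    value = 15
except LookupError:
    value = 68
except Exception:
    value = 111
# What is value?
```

Step-by-step execution trace:
1. `item = {'a': 1}['b']` raises KeyError.
2. `except (IndexError, AttributeError)` does not match KeyError; skipped.
3. `except LookupError` matches (KeyError is a subclass of LookupError) → value = 68.
4. `except Exception` is not reached.
Result: 68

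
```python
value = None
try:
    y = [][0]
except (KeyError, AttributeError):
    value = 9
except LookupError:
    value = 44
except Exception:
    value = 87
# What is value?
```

Step-by-step execution trace:
1. `y = [][0]` raises IndexError.
2. `except (KeyError, AttributeError)` does not match IndexError; skipped.
3. `except LookupError` matches (IndexError is a subclass of LookupError) → value = 44.
4. `except Exception` is not reached.
Result: 44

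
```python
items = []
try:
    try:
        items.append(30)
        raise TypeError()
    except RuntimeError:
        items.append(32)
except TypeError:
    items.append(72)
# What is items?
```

Step-by-step execution trace:
1. Inner try: `items.append(30)` → items = [30].
2. `raise TypeError()` raises TypeError.
3. Inner `except RuntimeError` does not match TypeError; exception propagates to outer try.
4. Outer `except TypeError` matches → `items.append(72)` → items = [30, 72].
Result: [30, 72]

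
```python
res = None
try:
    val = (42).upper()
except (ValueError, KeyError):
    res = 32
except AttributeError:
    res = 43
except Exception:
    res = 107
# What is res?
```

Step-by-step execution trace:
1. `val = (42).upper()` raises AttributeError.
2. `except (ValueError, KeyError)` does not match AttributeError; skipped.
3. `except AttributeError` matches (exact type match) → res = 43.
4. `except Exception` is not reached.
Result: 43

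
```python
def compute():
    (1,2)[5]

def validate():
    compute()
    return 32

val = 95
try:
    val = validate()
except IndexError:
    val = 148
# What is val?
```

Step-by-step execution trace:
1. val starts at 95.
2. try: `validate()` calls `compute()`.
3. `compute()` evaluates `(1,2)[5]`, which raises IndexError; it propagates through validate (uncaught).
4. `return 32` in validate is not reached; the assignment to val does not complete.
5. `except IndexError` matches → val = 148.
Result: 148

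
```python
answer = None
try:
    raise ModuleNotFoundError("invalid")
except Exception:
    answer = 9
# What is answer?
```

Step-by-step execution trace:
1. `raise ModuleNotFoundError(...)` raises ModuleNotFoundError.
2. `except Exception` matches (ModuleNotFoundError is a subclass of Exception) → answer = 9.
Result: 9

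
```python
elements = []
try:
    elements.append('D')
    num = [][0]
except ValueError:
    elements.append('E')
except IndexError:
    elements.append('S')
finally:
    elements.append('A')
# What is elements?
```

Step-by-step execution trace:
1. try: `elements.append('D')` → elements = ['D'].
2. `num = [][0]` raises IndexError.
3. `except ValueError` does not match IndexError; skipped.
4. `except IndexError` matches → `elements.append('S')` → elements = ['D', 'S'].
5. finally always runs: `elements.append('A')` → elements = ['D', 'S', 'A'].
Result: ['D', 'S', 'A']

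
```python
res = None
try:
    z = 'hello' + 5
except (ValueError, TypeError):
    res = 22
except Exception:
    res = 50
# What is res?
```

Step-by-step execution trace:
1. `z = 'hello' + 5` raises TypeError.
2. `except (ValueError, TypeError)` matches (TypeError is in the tuple) → res = 22.
3. `except Exception` is not reached.
Result: 22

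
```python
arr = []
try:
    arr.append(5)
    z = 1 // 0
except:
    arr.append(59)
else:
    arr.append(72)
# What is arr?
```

Step-by-step execution trace:
1. try: `arr.append(5)` → arr = [5].
2. `z = 1 // 0` raises ZeroDivisionError.
3. bare `except` matches → `arr.append(59)` → arr = [5, 59].
4. `else` is skipped (an exception was raised).
Result: [5, 59]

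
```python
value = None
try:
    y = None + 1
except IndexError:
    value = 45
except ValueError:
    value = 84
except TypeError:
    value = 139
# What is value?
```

Step-by-step execution trace:
1. `y = None + 1` raises TypeError.
2. `except IndexError` does not match TypeError; skipped.
3. `except ValueError` does not match TypeError; skipped.
4. `except TypeError` matches → value = 139.
Result: 139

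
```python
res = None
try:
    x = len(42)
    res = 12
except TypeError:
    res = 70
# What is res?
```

Step-by-step execution trace:
1. `x = len(42)` raises TypeError.
2. `res = 12` is not reached.
3. `except TypeError` matches → res = 70.
Result: 70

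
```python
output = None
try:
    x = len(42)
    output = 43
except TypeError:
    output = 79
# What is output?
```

Step-by-step execution trace:
1. `x = len(42)` raises TypeError.
2. `output = 43` is not reached.
3. `except TypeError` matches → output = 79.
Result: 79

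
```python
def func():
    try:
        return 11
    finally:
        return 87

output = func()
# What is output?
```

Step-by-step execution trace:
1. `func()` enters try: `return 11` sets pending return value 11.
2. Before returning, `finally: return 87` runs and overrides the pending return.
3. func() returns 87 → output = 87.
Result: 87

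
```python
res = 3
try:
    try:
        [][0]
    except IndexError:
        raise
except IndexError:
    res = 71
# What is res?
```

Step-by-step execution trace:
1. Inner try: `[][0]` raises IndexError.
2. Inner `except IndexError` matches; bare `raise` re-raises the same IndexError.
3. Outer `except IndexError` matches → res = 71.
Result: 71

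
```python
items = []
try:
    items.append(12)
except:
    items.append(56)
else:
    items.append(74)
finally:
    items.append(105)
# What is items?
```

Step-by-step execution trace:
1. try: `items.append(12)` → items = [12]. No exception raised.
2. `except` is skipped.
3. `else` runs: `items.append(74)` → items = [12, 74].
4. `finally` always runs: `items.append(105)` → items = [12, 74, 105].
Result: [12, 74, 105]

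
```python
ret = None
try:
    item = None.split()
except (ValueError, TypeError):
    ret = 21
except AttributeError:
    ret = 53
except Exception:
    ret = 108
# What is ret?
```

Step-by-step execution trace:
1. `item = None.split()` raises AttributeError.
2. `except (ValueError, TypeError)` does not match AttributeError; skipped.
3. `except AttributeError` matches (exact type match) → ret = 53.
4. `except Exception` is not reached.
Result: 53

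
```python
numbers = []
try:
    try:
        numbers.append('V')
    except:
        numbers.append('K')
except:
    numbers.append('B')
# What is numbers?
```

Step-by-step execution trace:
1. Inner try: `numbers.append('V')` → numbers = ['V']. No exception raised.
2. Inner `except` is skipped.
3. Inner try completes normally; outer `except` is skipped.
Result: ['V']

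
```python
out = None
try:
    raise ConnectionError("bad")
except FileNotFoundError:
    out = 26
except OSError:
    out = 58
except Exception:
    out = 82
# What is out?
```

Step-by-step execution trace:
1. `raise ConnectionError(...)` raises ConnectionError.
2. `except FileNotFoundError` does not match (ConnectionError is not a subclass of FileNotFoundError); skipped.
3. `except OSError` matches (ConnectionError is a subclass of OSError) → out = 58.
4. `except Exception` is not reached.
Result: 58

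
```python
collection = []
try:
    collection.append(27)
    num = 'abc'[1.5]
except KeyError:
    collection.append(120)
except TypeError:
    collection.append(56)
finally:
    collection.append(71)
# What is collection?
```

Step-by-step execution trace:
1. try: `collection.append(27)` → collection = [27].
2. `num = 'abc'[1.5]` raises TypeError.
3. `except KeyError` does not match TypeError; skipped.
4. `except TypeError` matches → `collection.append(56)` → collection = [27, 56].
5. finally always runs: `collection.append(71)` → collection = [27, 56, 71].
Result: [27, 56, 71]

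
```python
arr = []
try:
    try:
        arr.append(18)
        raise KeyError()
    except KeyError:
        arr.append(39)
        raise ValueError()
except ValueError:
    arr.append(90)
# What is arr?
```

Step-by-step execution trace:
1. Inner try: `arr.append(18)` → arr = [18].
2. `raise KeyError()` raises KeyError.
3. Inner `except KeyError` matches → `arr.append(39)` → arr = [18, 39].
4. `raise ValueError()` raises ValueError; propagates to outer try.
5. Outer `except ValueError` matches → `arr.append(90)` → arr = [18, 39, 90].
Result: [18, 39, 90]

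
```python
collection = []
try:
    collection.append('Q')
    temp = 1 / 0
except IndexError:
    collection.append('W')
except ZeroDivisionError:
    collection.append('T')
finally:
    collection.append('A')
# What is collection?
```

Step-by-step execution trace:
1. try: `collection.append('Q')` → collection = ['Q'].
2. `temp = 1 / 0` raises ZeroDivisionError.
3. `except IndexError` does not match ZeroDivisionError; skipped.
4. `except ZeroDivisionError` matches → `collection.append('T')` → collection = ['Q', 'T'].
5. finally always runs: `collection.append('A')` → collection = ['Q', 'T', 'A'].
Result: ['Q', 'T', 'A']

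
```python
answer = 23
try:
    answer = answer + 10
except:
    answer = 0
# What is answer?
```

Step-by-step execution trace:
1. answer starts at 23.
2. try: `answer = answer + 10` → answer = 33. No exception raised.
3. `except` is skipped.
Result: 33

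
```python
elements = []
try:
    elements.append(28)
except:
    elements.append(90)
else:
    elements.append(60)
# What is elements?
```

Step-by-step execution trace:
1. try: `elements.append(28)` → elements = [28]. No exception raised.
2. `except` is skipped.
3. `else` runs (try completed without exception): `elements.append(60)` → elements = [28, 60].
Result: [28, 60]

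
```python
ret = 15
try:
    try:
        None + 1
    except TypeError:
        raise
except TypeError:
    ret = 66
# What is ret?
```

Step-by-step execution trace:
1. Inner try: `None + 1` raises TypeError.
2. Inner `except TypeError` matches; bare `raise` re-raises the same TypeError.
3. Outer `except TypeError` matches → ret = 66.
Result: 66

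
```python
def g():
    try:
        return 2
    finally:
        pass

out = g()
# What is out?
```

Step-by-step execution trace:
1. `g()` enters try: `return 2` sets pending return value 2.
2. Before returning, `finally: pass` runs (no effect).
3. g() returns 2 → out = 2.
Result: 2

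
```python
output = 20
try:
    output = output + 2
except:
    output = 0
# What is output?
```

Step-by-step execution trace:
1. output starts at 20.
2. try: `output = output + 2` → output = 22. No exception raised.
3. `except` is skipped.
Result: 22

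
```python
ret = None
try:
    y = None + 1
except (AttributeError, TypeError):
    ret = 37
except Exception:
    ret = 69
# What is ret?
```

Step-by-step execution trace:
1. `y = None + 1` raises TypeError.
2. `except (AttributeError, TypeError)` matches (TypeError is in the tuple) → ret = 37.
3. `except Exception` is not reached.
Result: 37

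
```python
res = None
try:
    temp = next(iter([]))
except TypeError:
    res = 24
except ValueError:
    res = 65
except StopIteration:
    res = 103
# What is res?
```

Step-by-step execution trace:
1. `temp = next(iter([]))` raises StopIteration.
2. `except TypeError` does not match StopIteration; skipped.
3. `except ValueError` does not match StopIteration; skipped.
4. `except StopIteration` matches → res = 103.
Result: 103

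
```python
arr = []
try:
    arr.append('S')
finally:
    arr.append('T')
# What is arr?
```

Step-by-step execution trace:
1. try: `arr.append('S')` → arr = ['S'].
2. The try body completes without raising.
3. finally always runs: `arr.append('T')` → arr = ['S', 'T'].
Result: ['S', 'T']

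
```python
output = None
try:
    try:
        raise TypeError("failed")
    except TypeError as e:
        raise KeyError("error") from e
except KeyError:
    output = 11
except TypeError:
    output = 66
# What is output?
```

Step-by-step execution trace:
1. Inner try raises TypeError; inner `except TypeError as e` catches it.
2. `raise KeyError(...) from e` raises KeyError (TypeError is attached as __cause__, but only KeyError is active).
3. Outer `except KeyError` matches → output = 11.
4. `except TypeError` is not reached.
Result: 11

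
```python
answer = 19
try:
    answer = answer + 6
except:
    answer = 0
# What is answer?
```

Step-by-step execution trace:
1. answer starts at 19.
2. try: `answer = answer + 6` → answer = 25. No exception raised.
3. `except` is skipped.
Result: 25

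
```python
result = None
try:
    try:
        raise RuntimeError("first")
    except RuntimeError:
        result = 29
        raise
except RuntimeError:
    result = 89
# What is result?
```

Step-by-step execution trace:
1. Inner try: `raise RuntimeError("first")` raises RuntimeError.
2. Inner `except RuntimeError` matches → result = 29.
3. bare `raise` re-raises the same RuntimeError.
4. Outer `except RuntimeError` matches → result = 89.
Result: 89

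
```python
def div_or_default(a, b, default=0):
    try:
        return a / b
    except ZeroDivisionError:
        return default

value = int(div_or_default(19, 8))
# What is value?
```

Step-by-step execution trace:
1. `div_or_default(19, 8)` enters try: `return 19 / 8` → returns 2.375. No exception raised.
2. `except ZeroDivisionError` is skipped.
3. `int(2.375)` → 2 → value = 2.
Result: 2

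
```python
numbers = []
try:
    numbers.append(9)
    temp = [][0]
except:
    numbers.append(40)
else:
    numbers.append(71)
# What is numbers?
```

Step-by-step execution trace:
1. try: `numbers.append(9)` → numbers = [9].
2. `temp = [][0]` raises IndexError.
3. bare `except` matches → `numbers.append(40)` → numbers = [9, 40].
4. `else` is skipped (an exception was raised).
Result: [9, 40]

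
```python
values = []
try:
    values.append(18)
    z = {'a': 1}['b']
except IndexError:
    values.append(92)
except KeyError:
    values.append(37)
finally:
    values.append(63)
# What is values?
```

Step-by-step execution trace:
1. try: `values.append(18)` → values = [18].
2. `z = {'a': 1}['b']` raises KeyError.
3. `except IndexError` does not match KeyError; skipped.
4. `except KeyError` matches → `values.append(37)` → values = [18, 37].
5. finally always runs: `values.append(63)` → values = [18, 37, 63].
Result: [18, 37, 63]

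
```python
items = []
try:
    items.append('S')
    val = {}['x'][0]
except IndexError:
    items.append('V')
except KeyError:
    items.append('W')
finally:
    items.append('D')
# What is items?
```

Step-by-step execution trace:
1. try: `items.append('S')` → items = ['S'].
2. `val = {}['x'][0]` raises KeyError.
3. `except IndexError` does not match KeyError; skipped.
4. `except KeyError` matches → `items.append('W')` → items = ['S', 'W'].
5. finally always runs: `items.append('D')` → items = ['S', 'W', 'D'].
Result: ['S', 'W', 'D']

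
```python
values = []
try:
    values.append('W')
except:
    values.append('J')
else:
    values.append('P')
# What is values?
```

Step-by-step execution trace:
1. try: `values.append('W')` → values = ['W']. No exception raised.
2. `except` is skipped.
3. `else` runs (try completed without exception): `values.append('P')` → values = ['W', 'P'].
Result: ['W', 'P']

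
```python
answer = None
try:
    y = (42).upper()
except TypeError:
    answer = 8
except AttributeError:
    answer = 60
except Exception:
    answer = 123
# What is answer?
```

Step-by-step execution trace:
1. `y = (42).upper()` raises AttributeError.
2. `except TypeError` does not match AttributeError; skipped.
3. `except AttributeError` matches → answer = 60.
4. Remaining except clauses are skipped.
Result: 60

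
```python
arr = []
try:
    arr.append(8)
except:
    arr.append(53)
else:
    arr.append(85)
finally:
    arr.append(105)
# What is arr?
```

Step-by-step execution trace:
1. try: `arr.append(8)` → arr = [8]. No exception raised.
2. `except` is skipped.
3. `else` runs: `arr.append(85)` → arr = [8, 85].
4. `finally` always runs: `arr.append(105)` → arr = [8, 85, 105].
Result: [8, 85, 105]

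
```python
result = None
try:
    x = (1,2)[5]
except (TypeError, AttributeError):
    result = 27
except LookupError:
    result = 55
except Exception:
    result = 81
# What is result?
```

Step-by-step execution trace:
1. `x = (1,2)[5]` raises IndexError.
2. `except (TypeError, AttributeError)` does not match IndexError; skipped.
3. `except LookupError` matches (IndexError is a subclass of LookupError) → result = 55.
4. `except Exception` is not reached.
Result: 55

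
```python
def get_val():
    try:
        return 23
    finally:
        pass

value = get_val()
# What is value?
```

Step-by-step execution trace:
1. `get_val()` enters try: `return 23` sets pending return value 23.
2. Before returning, `finally: pass` runs (no effect).
3. get_val() returns 23 → value = 23.
Result: 23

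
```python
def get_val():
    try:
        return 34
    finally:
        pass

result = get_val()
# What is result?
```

Step-by-step execution trace:
1. `get_val()` enters try: `return 34` sets pending return value 34.
2. Before returning, `finally: pass` runs (no effect).
3. get_val() returns 34 → result = 34.
Result: 34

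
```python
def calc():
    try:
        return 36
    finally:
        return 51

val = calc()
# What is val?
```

Step-by-step execution trace:
1. `calc()` enters try: `return 36` sets pending return value 36.
2. Before returning, `finally: return 51` runs and overrides the pending return.
3. calc() returns 51 → val = 51.
Result: 51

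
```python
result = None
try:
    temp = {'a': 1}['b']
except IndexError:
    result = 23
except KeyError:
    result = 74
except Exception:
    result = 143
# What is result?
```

Step-by-step execution trace:
1. `temp = {'a': 1}['b']` raises KeyError.
2. `except IndexError` does not match KeyError; skipped.
3. `except KeyError` matches → result = 74.
4. Remaining except clauses are skipped.
Result: 74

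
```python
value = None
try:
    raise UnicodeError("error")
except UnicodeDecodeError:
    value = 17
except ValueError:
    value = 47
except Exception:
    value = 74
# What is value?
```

Step-by-step execution trace:
1. `raise UnicodeError(...)` raises UnicodeError.
2. `except UnicodeDecodeError` does not match (UnicodeError is not a subclass of UnicodeDecodeError); skipped.
3. `except ValueError` matches (UnicodeError is a subclass of ValueError) → value = 47.
4. `except Exception` is not reached.
Result: 47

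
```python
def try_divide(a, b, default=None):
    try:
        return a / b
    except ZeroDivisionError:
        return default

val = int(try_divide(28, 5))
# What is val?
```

Step-by-step execution trace:
1. `try_divide(28, 5)` enters try: `return 28 / 5` → returns 5.6. No exception raised.
2. `except ZeroDivisionError` is skipped.
3. `int(5.6)` → 5 → val = 5.
Result: 5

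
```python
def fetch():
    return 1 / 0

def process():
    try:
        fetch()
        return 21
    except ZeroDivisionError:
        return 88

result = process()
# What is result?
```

Step-by-step execution trace:
1. `process()` calls `fetch()`.
2. `fetch()` evaluates `1 / 0`, which raises ZeroDivisionError; it propagates to the caller.
3. `return 21` is not reached.
4. `except ZeroDivisionError` in process matches → returns 88.
5. result = 88.
Result: 88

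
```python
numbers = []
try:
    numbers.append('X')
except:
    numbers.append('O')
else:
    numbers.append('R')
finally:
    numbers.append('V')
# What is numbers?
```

Step-by-step execution trace:
1. try: `numbers.append('X')` → numbers = ['X']. No exception raised.
2. `except` is skipped.
3. `else` runs: `numbers.append('R')` → numbers = ['X', 'R'].
4. `finally` always runs: `numbers.append('V')` → numbers = ['X', 'R', 'V'].
Result: ['X', 'R', 'V']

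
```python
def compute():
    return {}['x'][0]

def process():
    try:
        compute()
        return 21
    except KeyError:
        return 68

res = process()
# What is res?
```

Step-by-step execution trace:
1. `process()` calls `compute()`.
2. `compute()` evaluates `{}['x'][0]`, which raises KeyError; it propagates to the caller.
3. `return 21` is not reached.
4. `except KeyError` in process matches → returns 68.
5. res = 68.
Result: 68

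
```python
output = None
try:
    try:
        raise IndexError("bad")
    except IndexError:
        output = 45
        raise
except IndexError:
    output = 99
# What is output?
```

Step-by-step execution trace:
1. Inner try: `raise IndexError("bad")` raises IndexError.
2. Inner `except IndexError` matches → output = 45.
3. bare `raise` re-raises the same IndexError.
4. Outer `except IndexError` matches → output = 99.
Result: 99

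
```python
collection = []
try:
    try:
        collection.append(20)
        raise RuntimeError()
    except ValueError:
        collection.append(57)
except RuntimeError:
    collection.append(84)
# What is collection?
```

Step-by-step execution trace:
1. Inner try: `collection.append(20)` → collection = [20].
2. `raise RuntimeError()` raises RuntimeError.
3. Inner `except ValueError` does not match RuntimeError; exception propagates to outer try.
4. Outer `except RuntimeError` matches → `collection.append(84)` → collection = [20, 84].
Result: [20, 84]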